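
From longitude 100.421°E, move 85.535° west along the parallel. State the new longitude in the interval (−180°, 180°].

14.886°E

Start at +100.421°; shift −85.535° → +14.886°.
+14.886° already lies in (−180°, 180°].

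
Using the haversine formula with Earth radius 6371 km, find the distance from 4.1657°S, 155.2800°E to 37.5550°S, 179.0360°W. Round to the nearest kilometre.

Δλ = -179.0360 − 155.2800 = -334.3160°; wrapped into (−180°, 180°]: 25.6840°.
Δφ = -37.5550 − -4.1657 = -33.3893°.
a = sin²(Δφ/2) + cos φ₁ · cos φ₂ · sin²(Δλ/2) = 0.121585.
c = 2·atan2(√a, √(1−a)) = 0.71235 rad → d = 6371·c ≈ 4538.36 km.

4538 km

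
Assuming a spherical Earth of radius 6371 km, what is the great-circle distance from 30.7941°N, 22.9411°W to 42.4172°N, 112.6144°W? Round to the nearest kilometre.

Δλ = -112.6144 − -22.9411 = -89.6733°.
Δφ = 42.4172 − 30.7941 = 11.6231°.
a = sin²(Δφ/2) + cos φ₁ · cos φ₂ · sin²(Δλ/2) = 0.325529.
c = 2·atan2(√a, √(1−a)) = 1.21435 rad → d = 6371·c ≈ 7736.66 km.

7737 km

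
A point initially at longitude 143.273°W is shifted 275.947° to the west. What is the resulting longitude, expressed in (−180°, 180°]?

Start at -143.273°; shift −275.947° → -419.220°.
-419.220° lies outside (−180°, 180°]; add 360° → -59.220°.

59.220°W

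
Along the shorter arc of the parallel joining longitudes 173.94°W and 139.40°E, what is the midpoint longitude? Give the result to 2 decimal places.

Signed shortest Δλ from -173.94° to +139.40° is -46.66°.
Midpoint longitude = -173.94° + (-46.66°)/2 = -173.94° − 23.33° = -197.27°.
Normalise into (−180°, 180°]: +162.73°.
(The naïve average (-173.94 + +139.40)/2 = -17.27° is on the wrong side of the globe.)

162.73°E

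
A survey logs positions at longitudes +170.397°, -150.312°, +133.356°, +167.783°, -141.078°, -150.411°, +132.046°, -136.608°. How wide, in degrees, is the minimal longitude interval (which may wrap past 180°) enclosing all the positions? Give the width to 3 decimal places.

Sort the longitudes: -150.411°, -150.312°, -141.078°, -136.608°, +132.046°, +133.356°, +167.783°, +170.397°.
Eastward gaps between consecutive values (wrapping around): 0.099°, 9.234°, 4.470°, 268.654°, 1.310°, 34.427°, 2.614°, 39.192°.
Largest gap = 268.654° ⇒ minimal covering band is its complement: 360° − 268.654° = 91.346°.
Band runs from +132.046° eastward to -136.608°, crossing the antimeridian.

91.346°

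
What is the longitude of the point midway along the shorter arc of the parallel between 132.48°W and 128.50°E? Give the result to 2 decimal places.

178.01°E

Signed shortest Δλ from -132.48° to +128.50° is -99.02°.
Midpoint longitude = -132.48° + (-99.02°)/2 = -132.48° − 49.51° = -181.99°.
Normalise into (−180°, 180°]: +178.01°.
(The naïve average (-132.48 + +128.50)/2 = -1.99° is on the wrong side of the globe.)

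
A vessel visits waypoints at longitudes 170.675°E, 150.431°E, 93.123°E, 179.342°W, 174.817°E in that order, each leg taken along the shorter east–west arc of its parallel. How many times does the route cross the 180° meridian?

2

Leg 1: +170.675° → +150.431°, shortest Δλ = -20.244° (west) — does not cross 180°.
Leg 2: +150.431° → +93.123°, shortest Δλ = -57.308° (west) — does not cross 180°.
Leg 3: +93.123° → -179.342°, shortest Δλ = 87.535° (east) — crosses 180°.
Leg 4: -179.342° → +174.817°, shortest Δλ = -5.841° (west) — crosses 180°.
Total crossings: 2.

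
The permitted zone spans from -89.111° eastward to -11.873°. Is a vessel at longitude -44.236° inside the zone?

Band width going east from -89.111° to -11.873°: ((-11.873 − -89.111) mod 360) = 77.238°.
Offset of -44.236° east of the west edge: ((-44.236 − -89.111) mod 360) = 44.875°.
44.875° ≤ 77.238° ⇒ inside.

Yes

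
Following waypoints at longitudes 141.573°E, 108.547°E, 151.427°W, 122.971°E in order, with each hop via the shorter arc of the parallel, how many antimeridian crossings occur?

2

Leg 1: +141.573° → +108.547°, shortest Δλ = -33.026° (west) — does not cross 180°.
Leg 2: +108.547° → -151.427°, shortest Δλ = 100.026° (east) — crosses 180°.
Leg 3: -151.427° → +122.971°, shortest Δλ = -85.602° (west) — crosses 180°.
Total crossings: 2.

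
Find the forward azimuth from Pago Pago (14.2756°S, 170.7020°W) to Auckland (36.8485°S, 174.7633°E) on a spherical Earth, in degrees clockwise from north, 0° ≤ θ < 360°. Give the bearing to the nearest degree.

207°

Δλ = 174.7633 − -170.7020 = 345.4653°; wrapped into (−180°, 180°]: -14.5347°.
θ = atan2( sin Δλ · cos φ₂ , cos φ₁ · sin φ₂ − sin φ₁ · cos φ₂ · cos Δλ )
  = atan2(-0.20083, -0.39017) = -152.764° → normalised to [0°, 360°): 207.236°.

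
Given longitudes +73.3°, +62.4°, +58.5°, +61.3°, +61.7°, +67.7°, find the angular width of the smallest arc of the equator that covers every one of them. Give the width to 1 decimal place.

Sort the longitudes: +58.5°, +61.3°, +61.7°, +62.4°, +67.7°, +73.3°.
Eastward gaps between consecutive values (wrapping around): 2.8°, 0.4°, 0.7°, 5.3°, 5.6°, 345.2°.
Largest gap = 345.2° ⇒ minimal covering band is its complement: 360° − 345.2° = 14.8°.
Band runs from +58.5° eastward to +73.3°.

14.8°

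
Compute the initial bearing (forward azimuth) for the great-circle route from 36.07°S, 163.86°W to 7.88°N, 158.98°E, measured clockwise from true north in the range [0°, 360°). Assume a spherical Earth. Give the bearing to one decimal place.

Δλ = 158.98 − -163.86 = 322.84°; wrapped into (−180°, 180°]: -37.16°.
θ = atan2( sin Δλ · cos φ₂ , cos φ₁ · sin φ₂ − sin φ₁ · cos φ₂ · cos Δλ )
  = atan2(-0.59834, 0.57561) = -46.109° → normalised to [0°, 360°): 313.891°.

313.9°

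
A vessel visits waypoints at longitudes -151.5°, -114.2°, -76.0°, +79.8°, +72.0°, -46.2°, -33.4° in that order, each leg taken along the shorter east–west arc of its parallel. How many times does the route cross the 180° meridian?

Leg 1: -151.5° → -114.2°, shortest Δλ = 37.3° (east) — does not cross 180°.
Leg 2: -114.2° → -76.0°, shortest Δλ = 38.2° (east) — does not cross 180°.
Leg 3: -76.0° → +79.8°, shortest Δλ = 155.8° (east) — does not cross 180°.
Leg 4: +79.8° → +72.0°, shortest Δλ = -7.8° (west) — does not cross 180°.
Leg 5: +72.0° → -46.2°, shortest Δλ = -118.2° (west) — does not cross 180°.
Leg 6: -46.2° → -33.4°, shortest Δλ = 12.8° (east) — does not cross 180°.
Total crossings: 0.

0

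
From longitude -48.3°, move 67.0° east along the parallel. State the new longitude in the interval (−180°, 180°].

Start at -48.3°; shift +67.0° → +18.7°.
+18.7° already lies in (−180°, 180°].

+18.7°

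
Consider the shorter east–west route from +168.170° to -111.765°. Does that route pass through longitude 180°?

Yes

Naïve |-111.765 − 168.170| = 279.935° > 180°, so the shorter arc goes the other way round — across 180°.
Signed shortest Δλ = ((-111.765 − 168.170 + 180) mod 360) − 180 = 80.065°.
Going east by 80.065° from +168.170° passes through 180° before reaching -111.765°.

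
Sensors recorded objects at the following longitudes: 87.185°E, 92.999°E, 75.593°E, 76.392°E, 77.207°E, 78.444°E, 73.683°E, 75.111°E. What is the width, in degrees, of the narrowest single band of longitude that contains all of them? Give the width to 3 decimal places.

Sort the longitudes: +73.683°, +75.111°, +75.593°, +76.392°, +77.207°, +78.444°, +87.185°, +92.999°.
Eastward gaps between consecutive values (wrapping around): 1.428°, 0.482°, 0.799°, 0.815°, 1.237°, 8.741°, 5.814°, 340.684°.
Largest gap = 340.684° ⇒ minimal covering band is its complement: 360° − 340.684° = 19.316°.
Band runs from +73.683° eastward to +92.999°.

19.316°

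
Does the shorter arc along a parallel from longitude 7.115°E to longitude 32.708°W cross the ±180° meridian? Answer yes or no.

Signed shortest Δλ = ((-32.708 − 7.115 + 180) mod 360) − 180 = -39.823°.
Going west by 39.823° from +7.115° reaches -32.708° without touching 180°.

No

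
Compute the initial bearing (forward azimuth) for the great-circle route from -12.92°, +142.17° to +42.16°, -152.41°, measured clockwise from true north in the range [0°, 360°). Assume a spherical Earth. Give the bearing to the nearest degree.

43°

Δλ = -152.41 − 142.17 = -294.58°; wrapped into (−180°, 180°]: 65.42°.
θ = atan2( sin Δλ · cos φ₂ , cos φ₁ · sin φ₂ − sin φ₁ · cos φ₂ · cos Δλ )
  = atan2(0.67410, 0.72315) = 42.989° → normalised to [0°, 360°): 42.989°.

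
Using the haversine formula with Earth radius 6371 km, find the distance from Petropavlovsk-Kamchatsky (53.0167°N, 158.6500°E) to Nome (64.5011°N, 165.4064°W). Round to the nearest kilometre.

Δλ = -165.4064 − 158.6500 = -324.0564°; wrapped into (−180°, 180°]: 35.9436°.
Δφ = 64.5011 − 53.0167 = 11.4844°.
a = sin²(Δφ/2) + cos φ₁ · cos φ₂ · sin²(Δλ/2) = 0.034666.
c = 2·atan2(√a, √(1−a)) = 0.37456 rad → d = 6371·c ≈ 2386.33 km.

2386 km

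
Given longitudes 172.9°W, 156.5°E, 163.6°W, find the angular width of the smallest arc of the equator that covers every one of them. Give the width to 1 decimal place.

Sort the longitudes: -172.9°, -163.6°, +156.5°.
Eastward gaps between consecutive values (wrapping around): 9.3°, 320.1°, 30.6°.
Largest gap = 320.1° ⇒ minimal covering band is its complement: 360° − 320.1° = 39.9°.
Band runs from +156.5° eastward to -163.6°, crossing the antimeridian.

39.9°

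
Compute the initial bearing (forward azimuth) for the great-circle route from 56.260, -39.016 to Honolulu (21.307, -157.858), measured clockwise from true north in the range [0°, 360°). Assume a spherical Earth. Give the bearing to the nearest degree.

305°

Δλ = -157.858 − -39.016 = -118.842°.
θ = atan2( sin Δλ · cos φ₂ , cos φ₁ · sin φ₂ − sin φ₁ · cos φ₂ · cos Δλ )
  = atan2(-0.81608, 0.57555) = -54.806° → normalised to [0°, 360°): 305.194°.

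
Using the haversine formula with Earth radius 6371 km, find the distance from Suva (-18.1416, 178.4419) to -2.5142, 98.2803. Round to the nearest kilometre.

Δλ = 98.2803 − 178.4419 = -80.1616°.
Δφ = -2.5142 − -18.1416 = 15.6274°.
a = sin²(Δφ/2) + cos φ₁ · cos φ₂ · sin²(Δλ/2) = 0.412061.
c = 2·atan2(√a, √(1−a)) = 1.39400 rad → d = 6371·c ≈ 8881.16 km.

8881 km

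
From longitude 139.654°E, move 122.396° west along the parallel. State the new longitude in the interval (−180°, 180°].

17.258°E

Start at +139.654°; shift −122.396° → +17.258°.
+17.258° already lies in (−180°, 180°].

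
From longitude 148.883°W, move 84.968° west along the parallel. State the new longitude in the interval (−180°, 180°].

Start at -148.883°; shift −84.968° → -233.851°.
-233.851° lies outside (−180°, 180°]; add 360° → +126.149°.

126.149°E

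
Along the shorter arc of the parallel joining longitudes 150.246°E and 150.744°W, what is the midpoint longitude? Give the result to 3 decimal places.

179.751°E

Signed shortest Δλ from +150.246° to -150.744° is +59.010°.
Midpoint longitude = +150.246° + (+59.010°)/2 = +150.246° + 29.505° = +179.751°.
(The naïve average (+150.246 + -150.744)/2 = -0.249° is on the wrong side of the globe.)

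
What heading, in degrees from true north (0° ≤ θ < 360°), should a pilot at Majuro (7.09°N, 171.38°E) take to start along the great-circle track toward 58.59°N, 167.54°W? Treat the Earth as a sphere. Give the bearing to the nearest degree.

13°

Δλ = -167.54 − 171.38 = -338.92°; wrapped into (−180°, 180°]: 21.08°.
θ = atan2( sin Δλ · cos φ₂ , cos φ₁ · sin φ₂ − sin φ₁ · cos φ₂ · cos Δλ )
  = atan2(0.18745, 0.78691) = 13.398° → normalised to [0°, 360°): 13.398°.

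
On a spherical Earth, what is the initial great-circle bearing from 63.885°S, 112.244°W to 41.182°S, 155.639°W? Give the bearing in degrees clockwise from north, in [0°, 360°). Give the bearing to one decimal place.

Δλ = -155.639 − -112.244 = -43.395°.
θ = atan2( sin Δλ · cos φ₂ , cos φ₁ · sin φ₂ − sin φ₁ · cos φ₂ · cos Δλ )
  = atan2(-0.51707, 0.20122) = -68.737° → normalised to [0°, 360°): 291.263°.

291.3°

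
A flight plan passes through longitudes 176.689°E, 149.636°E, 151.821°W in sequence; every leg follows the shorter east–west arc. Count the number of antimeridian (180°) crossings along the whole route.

Leg 1: +176.689° → +149.636°, shortest Δλ = -27.053° (west) — does not cross 180°.
Leg 2: +149.636° → -151.821°, shortest Δλ = 58.543° (east) — crosses 180°.
Total crossings: 1.

1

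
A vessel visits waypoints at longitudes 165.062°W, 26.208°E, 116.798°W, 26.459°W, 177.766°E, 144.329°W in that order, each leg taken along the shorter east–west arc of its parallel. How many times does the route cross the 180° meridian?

Leg 1: -165.062° → +26.208°, shortest Δλ = -168.73° (west) — crosses 180°.
Leg 2: +26.208° → -116.798°, shortest Δλ = -143.006° (west) — does not cross 180°.
Leg 3: -116.798° → -26.459°, shortest Δλ = 90.339° (east) — does not cross 180°.
Leg 4: -26.459° → +177.766°, shortest Δλ = -155.775° (west) — crosses 180°.
Leg 5: +177.766° → -144.329°, shortest Δλ = 37.905° (east) — crosses 180°.
Total crossings: 3.

3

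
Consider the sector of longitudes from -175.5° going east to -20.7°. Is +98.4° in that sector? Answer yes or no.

Band width going east from -175.5° to -20.7°: ((-20.7 − -175.5) mod 360) = 154.8°.
Offset of +98.4° east of the west edge: ((98.4 − -175.5) mod 360) = 273.9°.
273.9° > 154.8° ⇒ outside.

No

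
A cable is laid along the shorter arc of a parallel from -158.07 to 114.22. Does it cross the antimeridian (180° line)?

Yes

Naïve |114.22 − -158.07| = 272.29° > 180°, so the shorter arc goes the other way round — across 180°.
Signed shortest Δλ = ((114.22 − -158.07 + 180) mod 360) − 180 = -87.71°.
Going west by 87.71° from -158.07° passes through 180° before reaching +114.22°.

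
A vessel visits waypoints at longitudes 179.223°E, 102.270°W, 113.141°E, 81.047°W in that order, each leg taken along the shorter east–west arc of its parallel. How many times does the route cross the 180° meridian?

3

Leg 1: +179.223° → -102.270°, shortest Δλ = 78.507° (east) — crosses 180°.
Leg 2: -102.270° → +113.141°, shortest Δλ = -144.589° (west) — crosses 180°.
Leg 3: +113.141° → -81.047°, shortest Δλ = 165.812° (east) — crosses 180°.
Total crossings: 3.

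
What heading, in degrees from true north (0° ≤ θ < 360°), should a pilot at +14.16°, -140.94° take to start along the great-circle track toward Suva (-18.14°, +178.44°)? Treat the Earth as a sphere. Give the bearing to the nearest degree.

Δλ = 178.44 − -140.94 = 319.38°; wrapped into (−180°, 180°]: -40.62°.
θ = atan2( sin Δλ · cos φ₂ , cos φ₁ · sin φ₂ − sin φ₁ · cos φ₂ · cos Δλ )
  = atan2(-0.61868, -0.47834) = -127.710° → normalised to [0°, 360°): 232.290°.

232°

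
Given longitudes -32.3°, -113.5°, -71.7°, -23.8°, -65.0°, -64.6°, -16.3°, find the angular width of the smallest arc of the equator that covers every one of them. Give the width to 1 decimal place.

97.2°

Sort the longitudes: -113.5°, -71.7°, -65.0°, -64.6°, -32.3°, -23.8°, -16.3°.
Eastward gaps between consecutive values (wrapping around): 41.8°, 6.7°, 0.4°, 32.3°, 8.5°, 7.5°, 262.8°.
Largest gap = 262.8° ⇒ minimal covering band is its complement: 360° − 262.8° = 97.2°.
Band runs from -113.5° eastward to -16.3°.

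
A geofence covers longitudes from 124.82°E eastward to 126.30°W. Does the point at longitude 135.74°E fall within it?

Band width going east from +124.82° to -126.30°: ((-126.30 − 124.82) mod 360) = 108.88°.
Offset of +135.74° east of the west edge: ((135.74 − 124.82) mod 360) = 10.92°.
10.92° ≤ 108.88° ⇒ inside.

Yes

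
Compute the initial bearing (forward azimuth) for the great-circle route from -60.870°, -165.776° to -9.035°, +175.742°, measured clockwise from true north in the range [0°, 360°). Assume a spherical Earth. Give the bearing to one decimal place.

Δλ = 175.742 − -165.776 = 341.518°; wrapped into (−180°, 180°]: -18.482°.
θ = atan2( sin Δλ · cos φ₂ , cos φ₁ · sin φ₂ − sin φ₁ · cos φ₂ · cos Δλ )
  = atan2(-0.31307, 0.74174) = -22.884° → normalised to [0°, 360°): 337.116°.

337.1°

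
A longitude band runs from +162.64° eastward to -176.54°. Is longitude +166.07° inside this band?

Yes

Band width going east from +162.64° to -176.54°: ((-176.54 − 162.64) mod 360) = 20.82°.
Offset of +166.07° east of the west edge: ((166.07 − 162.64) mod 360) = 3.43°.
3.43° ≤ 20.82° ⇒ inside.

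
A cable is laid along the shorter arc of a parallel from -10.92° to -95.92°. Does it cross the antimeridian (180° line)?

No

Signed shortest Δλ = ((-95.92 − -10.92 + 180) mod 360) − 180 = -85.0°.
Going west by 85.0° from -10.92° reaches -95.92° without touching 180°.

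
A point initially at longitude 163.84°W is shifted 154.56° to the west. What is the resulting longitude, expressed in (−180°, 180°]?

41.60°E

Start at -163.84°; shift −154.56° → -318.40°.
-318.40° lies outside (−180°, 180°]; add 360° → +41.60°.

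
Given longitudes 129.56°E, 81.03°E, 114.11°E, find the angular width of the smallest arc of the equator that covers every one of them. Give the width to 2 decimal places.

Sort the longitudes: +81.03°, +114.11°, +129.56°.
Eastward gaps between consecutive values (wrapping around): 33.08°, 15.45°, 311.47°.
Largest gap = 311.47° ⇒ minimal covering band is its complement: 360° − 311.47° = 48.53°.
Band runs from +81.03° eastward to +129.56°.

48.53°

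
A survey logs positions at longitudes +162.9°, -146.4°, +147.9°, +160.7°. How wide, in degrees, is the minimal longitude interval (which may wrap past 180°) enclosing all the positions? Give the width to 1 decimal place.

65.7°

Sort the longitudes: -146.4°, +147.9°, +160.7°, +162.9°.
Eastward gaps between consecutive values (wrapping around): 294.3°, 12.8°, 2.2°, 50.7°.
Largest gap = 294.3° ⇒ minimal covering band is its complement: 360° − 294.3° = 65.7°.
Band runs from +147.9° eastward to -146.4°, crossing the antimeridian.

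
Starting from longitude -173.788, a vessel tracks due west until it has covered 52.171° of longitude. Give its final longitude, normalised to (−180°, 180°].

+134.041°

Start at -173.788°; shift −52.171° → -225.959°.
-225.959° lies outside (−180°, 180°]; add 360° → +134.041°.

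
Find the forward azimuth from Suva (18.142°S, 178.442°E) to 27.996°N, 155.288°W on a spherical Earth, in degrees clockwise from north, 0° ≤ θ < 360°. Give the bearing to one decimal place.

Δλ = -155.288 − 178.442 = -333.730°; wrapped into (−180°, 180°]: 26.270°.
θ = atan2( sin Δλ · cos φ₂ , cos φ₁ · sin φ₂ − sin φ₁ · cos φ₂ · cos Δλ )
  = atan2(0.39081, 0.69261) = 29.434° → normalised to [0°, 360°): 29.434°.

29.4°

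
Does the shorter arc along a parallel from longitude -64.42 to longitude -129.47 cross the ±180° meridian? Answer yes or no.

Signed shortest Δλ = ((-129.47 − -64.42 + 180) mod 360) − 180 = -65.05°.
Going west by 65.05° from -64.42° reaches -129.47° without touching 180°.

No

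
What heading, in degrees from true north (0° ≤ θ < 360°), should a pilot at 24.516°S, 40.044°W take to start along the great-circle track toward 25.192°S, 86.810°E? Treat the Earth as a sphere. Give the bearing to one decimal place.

Δλ = 86.810 − -40.044 = 126.854°.
θ = atan2( sin Δλ · cos φ₂ , cos φ₁ · sin φ₂ − sin φ₁ · cos φ₂ · cos Δλ )
  = atan2(0.72406, -0.61248) = 130.228° → normalised to [0°, 360°): 130.228°.

130.2°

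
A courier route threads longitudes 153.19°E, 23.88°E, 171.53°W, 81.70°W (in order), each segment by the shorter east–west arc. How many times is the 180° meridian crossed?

Leg 1: +153.19° → +23.88°, shortest Δλ = -129.31° (west) — does not cross 180°.
Leg 2: +23.88° → -171.53°, shortest Δλ = 164.59° (east) — crosses 180°.
Leg 3: -171.53° → -81.70°, shortest Δλ = 89.83° (east) — does not cross 180°.
Total crossings: 1.

1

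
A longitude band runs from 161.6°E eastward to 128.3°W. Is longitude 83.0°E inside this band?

No

Band width going east from +161.6° to -128.3°: ((-128.3 − 161.6) mod 360) = 70.1°.
Offset of +83.0° east of the west edge: ((83.0 − 161.6) mod 360) = 281.4°.
281.4° > 70.1° ⇒ outside.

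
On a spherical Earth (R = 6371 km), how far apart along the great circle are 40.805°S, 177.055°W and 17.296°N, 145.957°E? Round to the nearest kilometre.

7504 km

Δλ = 145.957 − -177.055 = 323.012°; wrapped into (−180°, 180°]: -36.988°.
Δφ = 17.296 − -40.805 = 58.101°.
a = sin²(Δφ/2) + cos φ₁ · cos φ₂ · sin²(Δλ/2) = 0.308507.
c = 2·atan2(√a, √(1−a)) = 1.17777 rad → d = 6371·c ≈ 7503.57 km.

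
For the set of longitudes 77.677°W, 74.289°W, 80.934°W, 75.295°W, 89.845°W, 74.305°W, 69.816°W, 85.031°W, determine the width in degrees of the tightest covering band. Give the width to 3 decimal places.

20.029°

Sort the longitudes: -89.845°, -85.031°, -80.934°, -77.677°, -75.295°, -74.305°, -74.289°, -69.816°.
Eastward gaps between consecutive values (wrapping around): 4.814°, 4.097°, 3.257°, 2.382°, 0.990°, 0.016°, 4.473°, 339.971°.
Largest gap = 339.971° ⇒ minimal covering band is its complement: 360° − 339.971° = 20.029°.
Band runs from -89.845° eastward to -69.816°.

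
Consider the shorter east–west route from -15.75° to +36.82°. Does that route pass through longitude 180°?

Signed shortest Δλ = ((36.82 − -15.75 + 180) mod 360) − 180 = 52.57°.
Going east by 52.57° from -15.75° reaches +36.82° without touching 180°.

No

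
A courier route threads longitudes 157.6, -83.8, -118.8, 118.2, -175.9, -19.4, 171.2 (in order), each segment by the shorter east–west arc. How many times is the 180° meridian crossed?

Leg 1: +157.6° → -83.8°, shortest Δλ = 118.6° (east) — crosses 180°.
Leg 2: -83.8° → -118.8°, shortest Δλ = -35.0° (west) — does not cross 180°.
Leg 3: -118.8° → +118.2°, shortest Δλ = -123.0° (west) — crosses 180°.
Leg 4: +118.2° → -175.9°, shortest Δλ = 65.9° (east) — crosses 180°.
Leg 5: -175.9° → -19.4°, shortest Δλ = 156.5° (east) — does not cross 180°.
Leg 6: -19.4° → +171.2°, shortest Δλ = -169.4° (west) — crosses 180°.
Total crossings: 4.

4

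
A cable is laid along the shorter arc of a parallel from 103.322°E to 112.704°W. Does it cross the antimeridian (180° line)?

Naïve |-112.704 − 103.322| = 216.026° > 180°, so the shorter arc goes the other way round — across 180°.
Signed shortest Δλ = ((-112.704 − 103.322 + 180) mod 360) − 180 = 143.974°.
Going east by 143.974° from +103.322° passes through 180° before reaching -112.704°.

Yes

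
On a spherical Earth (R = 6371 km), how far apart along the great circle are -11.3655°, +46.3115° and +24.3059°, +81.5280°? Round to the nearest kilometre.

5509 km

Δλ = 81.5280 − 46.3115 = 35.2165°.
Δφ = 24.3059 − -11.3655 = 35.6714°.
a = sin²(Δφ/2) + cos φ₁ · cos φ₂ · sin²(Δλ/2) = 0.175576.
c = 2·atan2(√a, √(1−a)) = 0.86473 rad → d = 6371·c ≈ 5509.18 km.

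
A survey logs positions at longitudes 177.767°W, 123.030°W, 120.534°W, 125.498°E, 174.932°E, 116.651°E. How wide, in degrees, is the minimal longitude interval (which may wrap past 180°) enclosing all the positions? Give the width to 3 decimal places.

Sort the longitudes: -177.767°, -123.030°, -120.534°, +116.651°, +125.498°, +174.932°.
Eastward gaps between consecutive values (wrapping around): 54.737°, 2.496°, 237.185°, 8.847°, 49.434°, 7.301°.
Largest gap = 237.185° ⇒ minimal covering band is its complement: 360° − 237.185° = 122.815°.
Band runs from +116.651° eastward to -120.534°, crossing the antimeridian.

122.815°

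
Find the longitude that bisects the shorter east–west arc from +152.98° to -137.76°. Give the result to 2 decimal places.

-172.39°

Signed shortest Δλ from +152.98° to -137.76° is +69.26°.
Midpoint longitude = +152.98° + (+69.26°)/2 = +152.98° + 34.63° = +187.61°.
Normalise into (−180°, 180°]: -172.39°.
(The naïve average (+152.98 + -137.76)/2 = 7.61° is on the wrong side of the globe.)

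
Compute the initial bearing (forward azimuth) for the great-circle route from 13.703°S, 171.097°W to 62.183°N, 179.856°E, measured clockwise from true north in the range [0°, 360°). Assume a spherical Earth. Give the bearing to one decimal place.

355.7°

Δλ = 179.856 − -171.097 = 350.953°; wrapped into (−180°, 180°]: -9.047°.
θ = atan2( sin Δλ · cos φ₂ , cos φ₁ · sin φ₂ − sin φ₁ · cos φ₂ · cos Δλ )
  = atan2(-0.07338, 0.96844) = -4.333° → normalised to [0°, 360°): 355.667°.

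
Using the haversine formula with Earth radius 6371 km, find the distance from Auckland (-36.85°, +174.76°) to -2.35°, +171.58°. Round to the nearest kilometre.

3850 km

Δλ = 171.58 − 174.76 = -3.18°.
Δφ = -2.35 − -36.85 = 34.50°.
a = sin²(Δφ/2) + cos φ₁ · cos φ₂ · sin²(Δλ/2) = 0.088552.
c = 2·atan2(√a, √(1−a)) = 0.60431 rad → d = 6371·c ≈ 3850.05 km.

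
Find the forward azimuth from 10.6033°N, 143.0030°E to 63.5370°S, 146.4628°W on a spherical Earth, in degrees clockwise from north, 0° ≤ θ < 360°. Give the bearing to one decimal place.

155.2°

Δλ = -146.4628 − 143.0030 = -289.4658°; wrapped into (−180°, 180°]: 70.5342°.
θ = atan2( sin Δλ · cos φ₂ , cos φ₁ · sin φ₂ − sin φ₁ · cos φ₂ · cos Δλ )
  = atan2(0.42015, -0.90726) = 155.151° → normalised to [0°, 360°): 155.151°.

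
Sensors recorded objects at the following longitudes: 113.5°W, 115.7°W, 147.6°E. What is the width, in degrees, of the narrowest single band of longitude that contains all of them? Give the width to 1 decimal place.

Sort the longitudes: -115.7°, -113.5°, +147.6°.
Eastward gaps between consecutive values (wrapping around): 2.2°, 261.1°, 96.7°.
Largest gap = 261.1° ⇒ minimal covering band is its complement: 360° − 261.1° = 98.9°.
Band runs from +147.6° eastward to -113.5°, crossing the antimeridian.

98.9°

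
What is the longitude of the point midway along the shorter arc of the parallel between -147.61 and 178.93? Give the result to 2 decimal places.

-164.34°

Signed shortest Δλ from -147.61° to +178.93° is -33.46°.
Midpoint longitude = -147.61° + (-33.46°)/2 = -147.61° − 16.73° = -164.34°.
(The naïve average (-147.61 + +178.93)/2 = 15.66° is on the wrong side of the globe.)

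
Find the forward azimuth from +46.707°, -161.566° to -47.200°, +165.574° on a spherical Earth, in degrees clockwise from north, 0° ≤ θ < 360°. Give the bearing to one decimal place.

201.9°

Δλ = 165.574 − -161.566 = 327.140°; wrapped into (−180°, 180°]: -32.860°.
θ = atan2( sin Δλ · cos φ₂ , cos φ₁ · sin φ₂ − sin φ₁ · cos φ₂ · cos Δλ )
  = atan2(-0.36866, -0.91855) = -158.132° → normalised to [0°, 360°): 201.868°.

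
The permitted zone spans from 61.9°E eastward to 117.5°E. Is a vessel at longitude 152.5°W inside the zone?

No

Band width going east from +61.9° to +117.5°: ((117.5 − 61.9) mod 360) = 55.6°.
Offset of -152.5° east of the west edge: ((-152.5 − 61.9) mod 360) = 145.6°.
145.6° > 55.6° ⇒ outside.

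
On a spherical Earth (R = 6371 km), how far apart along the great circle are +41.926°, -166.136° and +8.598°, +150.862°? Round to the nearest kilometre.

Δλ = 150.862 − -166.136 = 316.998°; wrapped into (−180°, 180°]: -43.002°.
Δφ = 8.598 − 41.926 = -33.328°.
a = sin²(Δφ/2) + cos φ₁ · cos φ₂ · sin²(Δλ/2) = 0.181054.
c = 2·atan2(√a, √(1−a)) = 0.87904 rad → d = 6371·c ≈ 5600.35 km.

5600 km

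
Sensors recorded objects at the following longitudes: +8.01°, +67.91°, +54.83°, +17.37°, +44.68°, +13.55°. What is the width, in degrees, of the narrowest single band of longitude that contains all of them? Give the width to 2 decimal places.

Sort the longitudes: +8.01°, +13.55°, +17.37°, +44.68°, +54.83°, +67.91°.
Eastward gaps between consecutive values (wrapping around): 5.54°, 3.82°, 27.31°, 10.15°, 13.08°, 300.10°.
Largest gap = 300.10° ⇒ minimal covering band is its complement: 360° − 300.10° = 59.90°.
Band runs from +8.01° eastward to +67.91°.

59.90°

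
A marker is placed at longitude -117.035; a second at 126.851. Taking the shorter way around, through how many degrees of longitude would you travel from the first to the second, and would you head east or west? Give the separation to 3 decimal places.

116.114° west

Raw difference: 126.851 − -117.035 = 243.886°.
Normalise into (−180°, 180°]: 243.886° − 360° = -116.114°.
Negative ⇒ the second point lies to the west; separation 116.114°.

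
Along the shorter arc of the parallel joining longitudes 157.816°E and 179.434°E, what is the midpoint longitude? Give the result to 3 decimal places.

Signed shortest Δλ from +157.816° to +179.434° is +21.618°.
Midpoint longitude = +157.816° + (+21.618°)/2 = +157.816° + 10.809° = +168.625°.

168.625°E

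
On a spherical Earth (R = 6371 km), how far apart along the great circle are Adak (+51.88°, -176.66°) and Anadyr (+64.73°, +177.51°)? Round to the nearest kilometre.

1467 km

Δλ = 177.51 − -176.66 = 354.17°; wrapped into (−180°, 180°]: -5.83°.
Δφ = 64.73 − 51.88 = 12.85°.
a = sin²(Δφ/2) + cos φ₁ · cos φ₂ · sin²(Δλ/2) = 0.013204.
c = 2·atan2(√a, √(1−a)) = 0.23032 rad → d = 6371·c ≈ 1467.39 km.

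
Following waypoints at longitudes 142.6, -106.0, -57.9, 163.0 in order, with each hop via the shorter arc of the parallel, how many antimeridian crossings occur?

2

Leg 1: +142.6° → -106.0°, shortest Δλ = 111.4° (east) — crosses 180°.
Leg 2: -106.0° → -57.9°, shortest Δλ = 48.1° (east) — does not cross 180°.
Leg 3: -57.9° → +163.0°, shortest Δλ = -139.1° (west) — crosses 180°.
Total crossings: 2.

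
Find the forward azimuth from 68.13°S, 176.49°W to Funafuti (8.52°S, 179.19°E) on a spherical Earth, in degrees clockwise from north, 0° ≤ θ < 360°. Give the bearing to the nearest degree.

Δλ = 179.19 − -176.49 = 355.68°; wrapped into (−180°, 180°]: -4.32°.
θ = atan2( sin Δλ · cos φ₂ , cos φ₁ · sin φ₂ − sin φ₁ · cos φ₂ · cos Δλ )
  = atan2(-0.07450, 0.85999) = -4.951° → normalised to [0°, 360°): 355.049°.

355°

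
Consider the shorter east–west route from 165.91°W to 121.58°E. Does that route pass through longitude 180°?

Naïve |121.58 − -165.91| = 287.49° > 180°, so the shorter arc goes the other way round — across 180°.
Signed shortest Δλ = ((121.58 − -165.91 + 180) mod 360) − 180 = -72.51°.
Going west by 72.51° from -165.91° passes through 180° before reaching +121.58°.

Yes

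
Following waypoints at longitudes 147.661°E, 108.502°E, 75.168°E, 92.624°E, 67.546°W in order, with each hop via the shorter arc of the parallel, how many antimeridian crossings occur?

0

Leg 1: +147.661° → +108.502°, shortest Δλ = -39.159° (west) — does not cross 180°.
Leg 2: +108.502° → +75.168°, shortest Δλ = -33.334° (west) — does not cross 180°.
Leg 3: +75.168° → +92.624°, shortest Δλ = 17.456° (east) — does not cross 180°.
Leg 4: +92.624° → -67.546°, shortest Δλ = -160.17° (west) — does not cross 180°.
Total crossings: 0.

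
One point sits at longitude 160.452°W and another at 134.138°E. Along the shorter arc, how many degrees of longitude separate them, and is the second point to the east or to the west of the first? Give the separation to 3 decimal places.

Raw difference: 134.138 − -160.452 = 294.59°.
Normalise into (−180°, 180°]: 294.59° − 360° = -65.41°.
Negative ⇒ the second point lies to the west; separation 65.410°.

65.410° west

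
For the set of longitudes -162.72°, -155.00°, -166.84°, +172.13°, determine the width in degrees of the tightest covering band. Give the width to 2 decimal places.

Sort the longitudes: -166.84°, -162.72°, -155.00°, +172.13°.
Eastward gaps between consecutive values (wrapping around): 4.12°, 7.72°, 327.13°, 21.03°.
Largest gap = 327.13° ⇒ minimal covering band is its complement: 360° − 327.13° = 32.87°.
Band runs from +172.13° eastward to -155.00°, crossing the antimeridian.

32.87°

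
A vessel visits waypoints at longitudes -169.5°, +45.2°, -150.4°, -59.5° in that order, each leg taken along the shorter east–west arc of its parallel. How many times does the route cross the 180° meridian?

2

Leg 1: -169.5° → +45.2°, shortest Δλ = -145.3° (west) — crosses 180°.
Leg 2: +45.2° → -150.4°, shortest Δλ = 164.4° (east) — crosses 180°.
Leg 3: -150.4° → -59.5°, shortest Δλ = 90.9° (east) — does not cross 180°.
Total crossings: 2.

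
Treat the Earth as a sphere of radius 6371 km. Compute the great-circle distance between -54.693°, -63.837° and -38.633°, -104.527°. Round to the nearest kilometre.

3513 km

Δλ = -104.527 − -63.837 = -40.690°.
Δφ = -38.633 − -54.693 = 16.060°.
a = sin²(Δφ/2) + cos φ₁ · cos φ₂ · sin²(Δλ/2) = 0.074087.
c = 2·atan2(√a, √(1−a)) = 0.55133 rad → d = 6371·c ≈ 3512.54 km.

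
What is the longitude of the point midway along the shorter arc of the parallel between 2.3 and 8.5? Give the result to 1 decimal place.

+5.4°

Signed shortest Δλ from +2.3° to +8.5° is +6.2°.
Midpoint longitude = +2.3° + (+6.2°)/2 = +2.3° + 3.1° = +5.4°.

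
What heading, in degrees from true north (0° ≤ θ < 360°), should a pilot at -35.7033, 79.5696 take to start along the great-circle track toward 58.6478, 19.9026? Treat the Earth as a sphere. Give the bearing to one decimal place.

Δλ = 19.9026 − 79.5696 = -59.6670°.
θ = atan2( sin Δλ · cos φ₂ , cos φ₁ · sin φ₂ − sin φ₁ · cos φ₂ · cos Δλ )
  = atan2(-0.44907, 0.84682) = -27.937° → normalised to [0°, 360°): 332.063°.

332.1°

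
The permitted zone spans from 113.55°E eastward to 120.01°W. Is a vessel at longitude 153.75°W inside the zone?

Yes

Band width going east from +113.55° to -120.01°: ((-120.01 − 113.55) mod 360) = 126.44°.
Offset of -153.75° east of the west edge: ((-153.75 − 113.55) mod 360) = 92.70°.
92.70° ≤ 126.44° ⇒ inside.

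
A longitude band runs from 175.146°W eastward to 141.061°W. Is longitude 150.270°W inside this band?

Yes

Band width going east from -175.146° to -141.061°: ((-141.061 − -175.146) mod 360) = 34.085°.
Offset of -150.270° east of the west edge: ((-150.270 − -175.146) mod 360) = 24.876°.
24.876° ≤ 34.085° ⇒ inside.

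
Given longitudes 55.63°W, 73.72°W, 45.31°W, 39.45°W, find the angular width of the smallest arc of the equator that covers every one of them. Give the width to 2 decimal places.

Sort the longitudes: -73.72°, -55.63°, -45.31°, -39.45°.
Eastward gaps between consecutive values (wrapping around): 18.09°, 10.32°, 5.86°, 325.73°.
Largest gap = 325.73° ⇒ minimal covering band is its complement: 360° − 325.73° = 34.27°.
Band runs from -73.72° eastward to -39.45°.

34.27°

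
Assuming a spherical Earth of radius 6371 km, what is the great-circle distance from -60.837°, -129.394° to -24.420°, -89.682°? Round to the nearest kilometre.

5047 km

Δλ = -89.682 − -129.394 = 39.712°.
Δφ = -24.420 − -60.837 = 36.417°.
a = sin²(Δφ/2) + cos φ₁ · cos φ₂ · sin²(Δλ/2) = 0.148830.
c = 2·atan2(√a, √(1−a)) = 0.79212 rad → d = 6371·c ≈ 5046.57 km.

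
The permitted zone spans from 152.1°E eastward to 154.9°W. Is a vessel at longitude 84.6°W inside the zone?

No

Band width going east from +152.1° to -154.9°: ((-154.9 − 152.1) mod 360) = 53.0°.
Offset of -84.6° east of the west edge: ((-84.6 − 152.1) mod 360) = 123.3°.
123.3° > 53.0° ⇒ outside.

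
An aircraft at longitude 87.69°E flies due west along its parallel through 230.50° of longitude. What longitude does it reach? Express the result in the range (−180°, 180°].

Start at +87.69°; shift −230.50° → -142.81°.
-142.81° already lies in (−180°, 180°].

142.81°W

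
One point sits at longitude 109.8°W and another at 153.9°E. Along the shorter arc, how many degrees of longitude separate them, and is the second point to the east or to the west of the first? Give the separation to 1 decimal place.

96.3° west

Raw difference: 153.9 − -109.8 = 263.7°.
Normalise into (−180°, 180°]: 263.7° − 360° = -96.3°.
Negative ⇒ the second point lies to the west; separation 96.3°.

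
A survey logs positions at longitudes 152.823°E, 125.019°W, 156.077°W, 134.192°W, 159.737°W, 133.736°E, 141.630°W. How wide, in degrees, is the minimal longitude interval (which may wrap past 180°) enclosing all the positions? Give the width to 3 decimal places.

101.245°

Sort the longitudes: -159.737°, -156.077°, -141.630°, -134.192°, -125.019°, +133.736°, +152.823°.
Eastward gaps between consecutive values (wrapping around): 3.660°, 14.447°, 7.438°, 9.173°, 258.755°, 19.087°, 47.440°.
Largest gap = 258.755° ⇒ minimal covering band is its complement: 360° − 258.755° = 101.245°.
Band runs from +133.736° eastward to -125.019°, crossing the antimeridian.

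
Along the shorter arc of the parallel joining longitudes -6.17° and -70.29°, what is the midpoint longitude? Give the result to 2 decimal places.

Signed shortest Δλ from -6.17° to -70.29° is -64.12°.
Midpoint longitude = -6.17° + (-64.12°)/2 = -6.17° − 32.06° = -38.23°.

-38.23°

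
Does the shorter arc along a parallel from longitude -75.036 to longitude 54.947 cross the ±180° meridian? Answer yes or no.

Signed shortest Δλ = ((54.947 − -75.036 + 180) mod 360) − 180 = 129.983°.
Going east by 129.983° from -75.036° reaches +54.947° without touching 180°.

No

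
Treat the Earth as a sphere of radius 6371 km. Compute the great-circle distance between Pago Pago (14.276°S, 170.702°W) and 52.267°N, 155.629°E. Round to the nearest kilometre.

8076 km

Δλ = 155.629 − -170.702 = 326.331°; wrapped into (−180°, 180°]: -33.669°.
Δφ = 52.267 − -14.276 = 66.543°.
a = sin²(Δφ/2) + cos φ₁ · cos φ₂ · sin²(Δλ/2) = 0.350713.
c = 2·atan2(√a, √(1−a)) = 1.26760 rad → d = 6371·c ≈ 8075.87 km.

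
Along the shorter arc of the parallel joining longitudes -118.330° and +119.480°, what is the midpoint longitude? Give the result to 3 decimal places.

Signed shortest Δλ from -118.330° to +119.480° is -122.190°.
Midpoint longitude = -118.330° + (-122.190°)/2 = -118.330° − 61.095° = -179.425°.
(The naïve average (-118.330 + +119.480)/2 = 0.575° is on the wrong side of the globe.)

-179.425°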